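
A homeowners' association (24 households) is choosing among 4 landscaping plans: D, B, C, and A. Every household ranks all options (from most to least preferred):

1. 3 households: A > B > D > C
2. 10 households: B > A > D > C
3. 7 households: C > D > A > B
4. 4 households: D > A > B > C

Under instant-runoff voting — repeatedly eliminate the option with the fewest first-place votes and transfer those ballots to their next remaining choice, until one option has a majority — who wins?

Round 1: D 4, B 10, C 7, A 3. Eliminate A.
Round 2: D 4, B 13, C 7. B has a majority.

B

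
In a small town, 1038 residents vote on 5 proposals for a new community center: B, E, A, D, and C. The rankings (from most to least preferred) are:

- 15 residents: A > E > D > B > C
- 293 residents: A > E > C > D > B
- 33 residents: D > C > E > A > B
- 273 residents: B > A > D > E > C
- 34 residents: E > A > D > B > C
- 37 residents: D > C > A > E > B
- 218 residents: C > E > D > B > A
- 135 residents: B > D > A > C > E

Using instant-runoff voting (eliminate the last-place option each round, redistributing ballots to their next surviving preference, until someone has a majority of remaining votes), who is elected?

B

Round 1: B 408, E 34, A 308, D 70, C 218. Eliminate E.
Round 2: B 408, A 342, D 70, C 218. Eliminate D.
Round 3: B 408, A 342, C 288. Eliminate C.
Round 4: B 626, A 412. B has a majority.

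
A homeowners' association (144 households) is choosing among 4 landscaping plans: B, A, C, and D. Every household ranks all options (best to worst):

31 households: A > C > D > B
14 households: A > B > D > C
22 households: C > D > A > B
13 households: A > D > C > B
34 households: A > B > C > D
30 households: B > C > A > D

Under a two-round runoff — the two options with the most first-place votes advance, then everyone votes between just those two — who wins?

Round 1 first-place votes: B 30, A 92, C 22, D 0.
A and B advance.
Runoff: A is preferred to B by 114 voters; B by 30.
A wins the runoff.

A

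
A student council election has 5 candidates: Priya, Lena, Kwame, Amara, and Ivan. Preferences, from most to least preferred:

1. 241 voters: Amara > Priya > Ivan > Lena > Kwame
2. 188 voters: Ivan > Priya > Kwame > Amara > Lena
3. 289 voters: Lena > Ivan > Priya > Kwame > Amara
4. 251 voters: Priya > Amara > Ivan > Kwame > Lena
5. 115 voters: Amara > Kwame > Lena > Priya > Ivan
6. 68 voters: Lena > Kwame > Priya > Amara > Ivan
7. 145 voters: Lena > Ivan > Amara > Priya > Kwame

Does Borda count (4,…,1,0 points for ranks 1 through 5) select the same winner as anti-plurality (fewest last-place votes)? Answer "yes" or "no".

Borda — scores: Priya 3265, Lena 2479, Kwame 1465, Amara 2723, Ivan 3038. Winner: Priya.
Anti-plurality — last-place votes: Priya 0, Lena 439, Kwame 386, Amara 289, Ivan 183. Winner: Priya.
The two methods agree.

yes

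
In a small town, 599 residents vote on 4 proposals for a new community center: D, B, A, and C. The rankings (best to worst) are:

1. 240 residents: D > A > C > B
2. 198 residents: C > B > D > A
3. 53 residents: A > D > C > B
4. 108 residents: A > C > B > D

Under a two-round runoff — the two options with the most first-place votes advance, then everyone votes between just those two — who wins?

Round 1 first-place votes: D 240, B 0, A 161, C 198.
D and C advance.
Runoff: D is preferred to C by 293 voters; C by 306.
C wins the runoff.

C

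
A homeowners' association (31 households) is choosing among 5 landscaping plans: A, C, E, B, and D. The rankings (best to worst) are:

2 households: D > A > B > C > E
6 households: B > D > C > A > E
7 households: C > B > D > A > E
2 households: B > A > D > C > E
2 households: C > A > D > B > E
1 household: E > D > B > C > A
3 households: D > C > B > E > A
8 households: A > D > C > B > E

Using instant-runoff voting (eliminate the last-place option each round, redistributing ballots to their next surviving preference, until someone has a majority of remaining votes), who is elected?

C

Round 1: A 8, C 9, E 1, B 8, D 5. Eliminate E.
Round 2: A 8, C 9, B 8, D 6. Eliminate D.
Round 3: A 10, C 12, B 9. Eliminate B.
Round 4: A 12, C 19. C has a majority.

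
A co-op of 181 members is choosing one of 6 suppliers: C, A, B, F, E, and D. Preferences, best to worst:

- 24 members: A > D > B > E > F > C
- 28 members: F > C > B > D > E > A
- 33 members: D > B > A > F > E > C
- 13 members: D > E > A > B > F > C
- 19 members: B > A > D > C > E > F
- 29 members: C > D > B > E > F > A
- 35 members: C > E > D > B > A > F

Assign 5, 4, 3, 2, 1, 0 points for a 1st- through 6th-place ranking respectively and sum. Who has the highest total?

D

C: 24·0 + 28·4 + 33·0 + 13·0 + 19·2 + 29·5 + 35·5 = 470
A: 24·5 + 28·0 + 33·3 + 13·3 + 19·4 + 29·0 + 35·1 = 369
B: 24·3 + 28·3 + 33·4 + 13·2 + 19·5 + 29·3 + 35·2 = 566
F: 24·1 + 28·5 + 33·2 + 13·1 + 19·0 + 29·1 + 35·0 = 272
E: 24·2 + 28·1 + 33·1 + 13·4 + 19·1 + 29·2 + 35·4 = 378
D: 24·4 + 28·2 + 33·5 + 13·5 + 19·3 + 29·4 + 35·3 = 660
D has the highest Borda score (660).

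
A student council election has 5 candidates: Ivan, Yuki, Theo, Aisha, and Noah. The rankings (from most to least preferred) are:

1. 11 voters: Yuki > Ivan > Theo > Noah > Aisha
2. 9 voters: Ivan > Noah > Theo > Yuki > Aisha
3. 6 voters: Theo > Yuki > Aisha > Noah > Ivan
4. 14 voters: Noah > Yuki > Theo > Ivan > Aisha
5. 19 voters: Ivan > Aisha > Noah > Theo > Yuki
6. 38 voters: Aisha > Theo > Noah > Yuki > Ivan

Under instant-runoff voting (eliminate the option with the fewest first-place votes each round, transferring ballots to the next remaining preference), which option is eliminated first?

Theo

Round 1: Ivan 28, Yuki 11, Theo 6, Aisha 38, Noah 14. Eliminate Theo.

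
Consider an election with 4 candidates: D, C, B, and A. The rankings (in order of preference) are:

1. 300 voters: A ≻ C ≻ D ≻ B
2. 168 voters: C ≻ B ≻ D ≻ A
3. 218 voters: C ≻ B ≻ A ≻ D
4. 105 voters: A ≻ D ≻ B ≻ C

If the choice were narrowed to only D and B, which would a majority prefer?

D

Voters preferring D to B: 405; preferring B to D: 386.
D wins the head-to-head.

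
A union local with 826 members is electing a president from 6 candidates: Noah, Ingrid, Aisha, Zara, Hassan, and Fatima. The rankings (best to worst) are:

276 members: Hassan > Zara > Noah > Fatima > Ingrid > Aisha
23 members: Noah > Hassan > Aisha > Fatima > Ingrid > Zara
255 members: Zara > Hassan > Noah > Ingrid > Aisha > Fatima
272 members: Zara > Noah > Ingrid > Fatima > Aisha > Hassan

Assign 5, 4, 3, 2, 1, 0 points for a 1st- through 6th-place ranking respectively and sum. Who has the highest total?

Zara

Noah: 276·3 + 23·5 + 255·3 + 272·4 = 2796
Ingrid: 276·1 + 23·1 + 255·2 + 272·3 = 1625
Aisha: 276·0 + 23·3 + 255·1 + 272·1 = 596
Zara: 276·4 + 23·0 + 255·5 + 272·5 = 3739
Hassan: 276·5 + 23·4 + 255·4 + 272·0 = 2492
Fatima: 276·2 + 23·2 + 255·0 + 272·2 = 1142
Zara has the highest Borda score (3739).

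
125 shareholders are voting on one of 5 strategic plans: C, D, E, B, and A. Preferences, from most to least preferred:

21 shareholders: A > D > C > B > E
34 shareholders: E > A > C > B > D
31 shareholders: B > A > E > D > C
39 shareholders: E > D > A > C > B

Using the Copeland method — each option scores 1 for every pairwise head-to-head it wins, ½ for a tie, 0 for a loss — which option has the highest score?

C: beats B; loses to D, E, and A → score 1.
D: beats C; loses to E, B, and A → score 1.
E: beats C, D, B, and A → score 4.
B: beats D; loses to C, E, and A → score 1.
A: beats C, D, and B; loses to E → score 3.
E has the best pairwise record.

E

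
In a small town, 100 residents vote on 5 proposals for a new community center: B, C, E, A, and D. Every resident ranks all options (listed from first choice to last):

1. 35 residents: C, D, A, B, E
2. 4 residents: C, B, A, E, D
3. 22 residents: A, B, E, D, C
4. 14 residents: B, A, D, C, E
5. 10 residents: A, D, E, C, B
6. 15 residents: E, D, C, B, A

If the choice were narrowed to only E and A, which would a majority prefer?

A

Voters preferring E to A: 15; preferring A to E: 85.
A wins the head-to-head.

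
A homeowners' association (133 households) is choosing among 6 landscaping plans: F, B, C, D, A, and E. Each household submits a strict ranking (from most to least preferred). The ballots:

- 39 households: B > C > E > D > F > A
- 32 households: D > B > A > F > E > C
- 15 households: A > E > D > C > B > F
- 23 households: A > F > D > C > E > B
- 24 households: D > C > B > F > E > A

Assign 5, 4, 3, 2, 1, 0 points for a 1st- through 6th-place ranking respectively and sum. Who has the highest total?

D

F: 39·1 + 32·2 + 15·0 + 23·4 + 24·2 = 243
B: 39·5 + 32·4 + 15·1 + 23·0 + 24·3 = 410
C: 39·4 + 32·0 + 15·2 + 23·2 + 24·4 = 328
D: 39·2 + 32·5 + 15·3 + 23·3 + 24·5 = 472
A: 39·0 + 32·3 + 15·5 + 23·5 + 24·0 = 286
E: 39·3 + 32·1 + 15·4 + 23·1 + 24·1 = 256
D has the highest Borda score (472).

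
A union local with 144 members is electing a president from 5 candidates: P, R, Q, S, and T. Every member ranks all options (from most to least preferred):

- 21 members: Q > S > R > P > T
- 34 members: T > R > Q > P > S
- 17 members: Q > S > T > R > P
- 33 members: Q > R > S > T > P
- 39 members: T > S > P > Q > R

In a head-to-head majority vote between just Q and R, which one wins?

Q

Voters preferring Q to R: 110; preferring R to Q: 34.
Q wins the head-to-head.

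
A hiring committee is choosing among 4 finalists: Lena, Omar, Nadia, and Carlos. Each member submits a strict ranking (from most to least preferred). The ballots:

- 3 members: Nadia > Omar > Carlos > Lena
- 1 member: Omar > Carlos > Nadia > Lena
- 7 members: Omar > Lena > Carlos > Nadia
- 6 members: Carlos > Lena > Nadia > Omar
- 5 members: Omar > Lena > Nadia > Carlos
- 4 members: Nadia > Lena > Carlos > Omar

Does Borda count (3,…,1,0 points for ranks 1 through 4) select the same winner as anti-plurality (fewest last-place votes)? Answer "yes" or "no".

Borda — scores: Lena 44, Omar 45, Nadia 33, Carlos 34. Winner: Omar.
Anti-plurality — last-place votes: Lena 4, Omar 10, Nadia 7, Carlos 5. Winner: Lena.
The two methods disagree.

no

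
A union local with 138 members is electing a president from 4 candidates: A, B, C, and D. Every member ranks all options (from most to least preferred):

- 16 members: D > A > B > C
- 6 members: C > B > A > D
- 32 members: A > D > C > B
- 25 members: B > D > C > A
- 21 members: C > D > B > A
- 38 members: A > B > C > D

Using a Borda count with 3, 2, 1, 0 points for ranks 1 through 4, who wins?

A: 16·2 + 6·1 + 32·3 + 25·0 + 21·0 + 38·3 = 248
B: 16·1 + 6·2 + 32·0 + 25·3 + 21·1 + 38·2 = 200
C: 16·0 + 6·3 + 32·1 + 25·1 + 21·3 + 38·1 = 176
D: 16·3 + 6·0 + 32·2 + 25·2 + 21·2 + 38·0 = 204
A has the highest Borda score (248).

A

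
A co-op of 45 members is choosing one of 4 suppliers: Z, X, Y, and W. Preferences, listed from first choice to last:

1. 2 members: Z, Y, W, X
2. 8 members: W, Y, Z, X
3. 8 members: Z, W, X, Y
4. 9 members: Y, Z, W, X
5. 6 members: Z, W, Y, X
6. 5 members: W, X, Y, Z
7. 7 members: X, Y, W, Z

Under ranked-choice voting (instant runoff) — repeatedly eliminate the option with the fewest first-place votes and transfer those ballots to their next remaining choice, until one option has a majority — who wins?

Round 1: Z 16, X 7, Y 9, W 13. Eliminate X.
Round 2: Z 16, Y 16, W 13. Eliminate W.
Round 3: Z 16, Y 29. Y has a majority.

Y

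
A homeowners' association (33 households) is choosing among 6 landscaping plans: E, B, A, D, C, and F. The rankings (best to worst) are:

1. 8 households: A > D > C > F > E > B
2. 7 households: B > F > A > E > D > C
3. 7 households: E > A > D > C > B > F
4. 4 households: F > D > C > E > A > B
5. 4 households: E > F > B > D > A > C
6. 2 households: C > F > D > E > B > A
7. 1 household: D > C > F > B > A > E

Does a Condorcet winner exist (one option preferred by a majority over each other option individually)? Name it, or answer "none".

none

Checking pairwise contests:
F beats E 22–11.
E beats B 25–8.
E beats A 17–16.
E beats D 18–15.
E beats C 18–15.
C beats F 18–15.
Every option loses at least one head-to-head, so there is no Condorcet winner.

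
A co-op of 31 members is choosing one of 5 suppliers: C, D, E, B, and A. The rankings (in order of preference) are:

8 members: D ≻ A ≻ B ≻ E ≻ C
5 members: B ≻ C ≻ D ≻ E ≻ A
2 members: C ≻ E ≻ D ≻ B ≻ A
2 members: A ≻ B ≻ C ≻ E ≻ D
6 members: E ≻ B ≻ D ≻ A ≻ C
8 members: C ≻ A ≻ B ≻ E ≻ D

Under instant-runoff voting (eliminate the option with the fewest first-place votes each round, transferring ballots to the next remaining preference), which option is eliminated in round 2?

E

Round 1: C 10, D 8, E 6, B 5, A 2. Eliminate A.
Round 2: C 10, D 8, E 6, B 7. Eliminate E.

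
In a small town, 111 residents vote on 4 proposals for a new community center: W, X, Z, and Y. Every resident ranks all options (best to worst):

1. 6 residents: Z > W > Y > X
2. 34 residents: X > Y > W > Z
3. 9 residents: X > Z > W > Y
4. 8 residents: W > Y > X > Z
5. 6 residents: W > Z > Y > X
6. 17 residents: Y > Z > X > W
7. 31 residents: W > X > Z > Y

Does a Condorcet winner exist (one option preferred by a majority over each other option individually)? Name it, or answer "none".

X vs W: 60–51 for X.
X vs Z: 82–29 for X.
X vs Y: 74–37 for X.
X beats every other option head-to-head.

X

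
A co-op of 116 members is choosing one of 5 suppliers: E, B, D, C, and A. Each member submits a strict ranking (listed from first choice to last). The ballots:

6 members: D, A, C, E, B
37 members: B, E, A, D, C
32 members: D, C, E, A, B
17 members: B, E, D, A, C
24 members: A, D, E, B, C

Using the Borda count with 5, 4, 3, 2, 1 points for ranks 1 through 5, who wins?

D

E: 6·2 + 37·4 + 32·3 + 17·4 + 24·3 = 396
B: 6·1 + 37·5 + 32·1 + 17·5 + 24·2 = 356
D: 6·5 + 37·2 + 32·5 + 17·3 + 24·4 = 411
C: 6·3 + 37·1 + 32·4 + 17·1 + 24·1 = 224
A: 6·4 + 37·3 + 32·2 + 17·2 + 24·5 = 353
D has the highest Borda score (411).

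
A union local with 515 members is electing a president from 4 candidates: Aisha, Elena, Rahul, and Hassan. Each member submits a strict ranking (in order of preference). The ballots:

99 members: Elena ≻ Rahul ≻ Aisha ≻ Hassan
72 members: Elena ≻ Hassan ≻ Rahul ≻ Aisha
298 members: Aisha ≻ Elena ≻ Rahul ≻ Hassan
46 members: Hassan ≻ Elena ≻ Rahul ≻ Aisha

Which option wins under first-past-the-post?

Aisha

First-place votes: Aisha 298, Elena 171, Rahul 0, Hassan 46.
Aisha has the most first-place votes.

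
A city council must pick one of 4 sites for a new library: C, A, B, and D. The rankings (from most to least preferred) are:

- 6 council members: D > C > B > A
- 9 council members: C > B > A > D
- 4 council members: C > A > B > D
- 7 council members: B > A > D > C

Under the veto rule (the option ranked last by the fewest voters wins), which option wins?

Last-place votes: C 7, A 6, B 0, D 13.
B is ranked last by the fewest voters, so B wins.

B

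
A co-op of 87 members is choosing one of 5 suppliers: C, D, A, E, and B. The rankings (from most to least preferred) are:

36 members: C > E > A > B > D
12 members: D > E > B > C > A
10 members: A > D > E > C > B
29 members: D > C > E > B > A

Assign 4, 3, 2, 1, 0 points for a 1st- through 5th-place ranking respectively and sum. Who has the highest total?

C: 36·4 + 12·1 + 10·1 + 29·3 = 253
D: 36·0 + 12·4 + 10·3 + 29·4 = 194
A: 36·2 + 12·0 + 10·4 + 29·0 = 112
E: 36·3 + 12·3 + 10·2 + 29·2 = 222
B: 36·1 + 12·2 + 10·0 + 29·1 = 89
C has the highest Borda score (253).

C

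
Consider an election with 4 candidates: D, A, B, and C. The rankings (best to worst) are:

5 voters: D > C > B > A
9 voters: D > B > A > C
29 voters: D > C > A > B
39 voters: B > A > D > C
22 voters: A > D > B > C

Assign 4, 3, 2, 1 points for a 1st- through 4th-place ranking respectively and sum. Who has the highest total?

D

D: 5·4 + 9·4 + 29·4 + 39·2 + 22·3 = 316
A: 5·1 + 9·2 + 29·2 + 39·3 + 22·4 = 286
B: 5·2 + 9·3 + 29·1 + 39·4 + 22·2 = 266
C: 5·3 + 9·1 + 29·3 + 39·1 + 22·1 = 172
D has the highest Borda score (316).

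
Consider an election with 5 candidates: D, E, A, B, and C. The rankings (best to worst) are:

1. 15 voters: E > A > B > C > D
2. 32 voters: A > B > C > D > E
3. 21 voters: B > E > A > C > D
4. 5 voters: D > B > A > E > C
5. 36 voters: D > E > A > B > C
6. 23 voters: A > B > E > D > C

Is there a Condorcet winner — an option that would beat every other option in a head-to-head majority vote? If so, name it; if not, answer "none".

Checking pairwise contests:
A beats D 91–41.
D beats E 73–59.
E beats A 72–60.
A beats B 106–26.
E beats C 100–32.
Every option loses at least one head-to-head, so there is no Condorcet winner.

none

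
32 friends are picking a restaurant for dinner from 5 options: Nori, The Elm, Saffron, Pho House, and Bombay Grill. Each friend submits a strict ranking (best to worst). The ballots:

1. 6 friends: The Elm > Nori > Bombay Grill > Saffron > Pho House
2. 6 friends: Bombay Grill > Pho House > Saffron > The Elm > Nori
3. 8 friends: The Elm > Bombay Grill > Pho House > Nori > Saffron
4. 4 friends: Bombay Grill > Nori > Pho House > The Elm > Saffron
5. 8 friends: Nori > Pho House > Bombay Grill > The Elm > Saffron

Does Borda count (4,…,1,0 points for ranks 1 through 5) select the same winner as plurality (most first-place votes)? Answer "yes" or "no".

no

Borda — scores: Nori 70, The Elm 74, Saffron 18, Pho House 66, Bombay Grill 92. Winner: Bombay Grill.
Plurality — first-place votes: Nori 8, The Elm 14, Saffron 0, Pho House 0, Bombay Grill 10. Winner: The Elm.
The two methods disagree.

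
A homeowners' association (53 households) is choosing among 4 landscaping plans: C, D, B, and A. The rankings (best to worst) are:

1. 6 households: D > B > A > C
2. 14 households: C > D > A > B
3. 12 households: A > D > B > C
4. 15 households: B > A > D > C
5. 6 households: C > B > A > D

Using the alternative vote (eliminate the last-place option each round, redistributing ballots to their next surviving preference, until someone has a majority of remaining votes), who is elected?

Round 1: C 20, D 6, B 15, A 12. Eliminate D.
Round 2: C 20, B 21, A 12. Eliminate A.
Round 3: C 20, B 33. B has a majority.

B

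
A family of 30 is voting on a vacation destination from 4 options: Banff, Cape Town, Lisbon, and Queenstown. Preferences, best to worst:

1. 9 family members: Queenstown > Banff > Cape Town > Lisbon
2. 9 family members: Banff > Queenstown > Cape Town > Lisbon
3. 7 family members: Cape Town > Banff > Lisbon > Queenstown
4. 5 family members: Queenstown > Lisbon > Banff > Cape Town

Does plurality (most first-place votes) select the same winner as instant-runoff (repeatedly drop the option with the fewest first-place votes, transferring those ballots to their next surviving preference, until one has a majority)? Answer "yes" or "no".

no

Plurality — first-place votes: Banff 9, Cape Town 7, Lisbon 0, Queenstown 14. Winner: Queenstown.
Instant-runoff — R1 Banff 9, Cape Town 7, Lisbon 0, Queenstown 14 (Lisbon out); R2 Banff 9, Cape Town 7, Queenstown 14 (Cape Town out); R3 Banff 16, Queenstown 14 (Banff winner). Winner: Banff.
The two methods disagree.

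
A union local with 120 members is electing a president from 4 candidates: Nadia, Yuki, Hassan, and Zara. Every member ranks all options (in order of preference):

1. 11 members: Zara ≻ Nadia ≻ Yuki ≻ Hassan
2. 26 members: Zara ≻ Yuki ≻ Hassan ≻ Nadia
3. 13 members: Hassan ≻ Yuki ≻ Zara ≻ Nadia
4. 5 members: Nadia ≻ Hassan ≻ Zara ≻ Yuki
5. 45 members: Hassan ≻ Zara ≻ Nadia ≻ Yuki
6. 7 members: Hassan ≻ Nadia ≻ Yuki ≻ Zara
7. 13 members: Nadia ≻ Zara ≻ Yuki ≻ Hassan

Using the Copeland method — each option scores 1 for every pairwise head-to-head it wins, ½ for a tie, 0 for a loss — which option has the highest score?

Nadia: beats Yuki; loses to Hassan and Zara → score 1.
Yuki: loses to Nadia, Hassan, and Zara → score 0.
Hassan: beats Nadia, Yuki, and Zara → score 3.
Zara: beats Nadia and Yuki; loses to Hassan → score 2.
Hassan has the best pairwise record.

Hassan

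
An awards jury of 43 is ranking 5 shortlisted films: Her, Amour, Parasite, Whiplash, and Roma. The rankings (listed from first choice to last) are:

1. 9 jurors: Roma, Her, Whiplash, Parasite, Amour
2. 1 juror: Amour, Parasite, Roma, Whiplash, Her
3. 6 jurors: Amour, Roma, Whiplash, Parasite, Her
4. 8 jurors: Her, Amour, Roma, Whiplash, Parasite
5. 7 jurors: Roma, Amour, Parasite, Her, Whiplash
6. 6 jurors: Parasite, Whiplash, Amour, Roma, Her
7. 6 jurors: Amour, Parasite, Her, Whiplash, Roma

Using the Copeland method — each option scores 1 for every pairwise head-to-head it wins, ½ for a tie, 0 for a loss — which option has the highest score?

Her: beats Whiplash; loses to Amour, Parasite, and Roma → score 1.
Amour: beats Her, Parasite, Whiplash, and Roma → score 4.
Parasite: beats Her; loses to Amour, Whiplash, and Roma → score 1.
Whiplash: beats Parasite; loses to Her, Amour, and Roma → score 1.
Roma: beats Her, Parasite, and Whiplash; loses to Amour → score 3.
Amour has the best pairwise record.

Amour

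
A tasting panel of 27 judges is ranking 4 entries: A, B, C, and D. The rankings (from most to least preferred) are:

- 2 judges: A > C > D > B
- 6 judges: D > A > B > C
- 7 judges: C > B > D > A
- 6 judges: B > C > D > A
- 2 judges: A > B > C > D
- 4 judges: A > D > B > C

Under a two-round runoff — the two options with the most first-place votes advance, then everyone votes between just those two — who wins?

A

Round 1 first-place votes: A 8, B 6, C 7, D 6.
A and C advance.
Runoff: A is preferred to C by 14 voters; C by 13.
A wins the runoff.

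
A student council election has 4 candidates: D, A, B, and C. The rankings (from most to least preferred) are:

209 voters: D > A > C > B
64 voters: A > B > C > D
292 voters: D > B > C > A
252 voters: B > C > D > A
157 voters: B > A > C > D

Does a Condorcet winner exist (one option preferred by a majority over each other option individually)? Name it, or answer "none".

D

D vs A: 753–221 for D.
D vs B: 501–473 for D.
D vs C: 501–473 for D.
D beats every other option head-to-head.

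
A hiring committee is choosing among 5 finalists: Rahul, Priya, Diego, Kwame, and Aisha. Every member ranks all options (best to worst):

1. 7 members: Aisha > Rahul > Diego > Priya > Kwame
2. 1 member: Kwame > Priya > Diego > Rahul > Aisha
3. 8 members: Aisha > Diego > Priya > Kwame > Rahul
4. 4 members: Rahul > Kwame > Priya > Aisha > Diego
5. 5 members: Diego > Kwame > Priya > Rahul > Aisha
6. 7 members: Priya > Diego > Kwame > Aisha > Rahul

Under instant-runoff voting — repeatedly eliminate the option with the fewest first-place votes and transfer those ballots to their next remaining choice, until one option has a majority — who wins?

Round 1: Rahul 4, Priya 7, Diego 5, Kwame 1, Aisha 15. Eliminate Kwame.
Round 2: Rahul 4, Priya 8, Diego 5, Aisha 15. Eliminate Rahul.
Round 3: Priya 12, Diego 5, Aisha 15. Eliminate Diego.
Round 4: Priya 17, Aisha 15. Priya has a majority.

Priya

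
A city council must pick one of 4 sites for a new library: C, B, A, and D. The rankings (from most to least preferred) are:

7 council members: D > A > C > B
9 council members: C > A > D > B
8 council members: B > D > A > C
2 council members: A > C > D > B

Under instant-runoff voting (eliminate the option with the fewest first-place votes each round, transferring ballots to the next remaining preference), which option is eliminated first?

Round 1: C 9, B 8, A 2, D 7. Eliminate A.

A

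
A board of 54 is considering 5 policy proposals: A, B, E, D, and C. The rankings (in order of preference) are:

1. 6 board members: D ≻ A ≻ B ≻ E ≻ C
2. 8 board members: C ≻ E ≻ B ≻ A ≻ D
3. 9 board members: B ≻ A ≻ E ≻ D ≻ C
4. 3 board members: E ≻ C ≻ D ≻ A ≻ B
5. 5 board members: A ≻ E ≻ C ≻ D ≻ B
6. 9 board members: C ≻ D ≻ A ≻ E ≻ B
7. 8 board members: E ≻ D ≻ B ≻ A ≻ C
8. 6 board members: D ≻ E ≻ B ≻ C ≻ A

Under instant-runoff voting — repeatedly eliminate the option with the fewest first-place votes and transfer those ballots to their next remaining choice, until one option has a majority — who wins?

E

Round 1: A 5, B 9, E 11, D 12, C 17. Eliminate A.
Round 2: B 9, E 16, D 12, C 17. Eliminate B.
Round 3: E 25, D 12, C 17. Eliminate D.
Round 4: E 37, C 17. E has a majority.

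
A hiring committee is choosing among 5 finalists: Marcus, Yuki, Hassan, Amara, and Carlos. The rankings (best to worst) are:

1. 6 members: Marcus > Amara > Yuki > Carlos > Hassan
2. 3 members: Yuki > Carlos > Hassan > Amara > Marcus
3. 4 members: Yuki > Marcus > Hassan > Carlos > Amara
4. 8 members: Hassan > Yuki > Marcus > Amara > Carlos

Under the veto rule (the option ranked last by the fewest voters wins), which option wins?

Last-place votes: Marcus 3, Yuki 0, Hassan 6, Amara 4, Carlos 8.
Yuki is ranked last by the fewest voters, so Yuki wins.

Yuki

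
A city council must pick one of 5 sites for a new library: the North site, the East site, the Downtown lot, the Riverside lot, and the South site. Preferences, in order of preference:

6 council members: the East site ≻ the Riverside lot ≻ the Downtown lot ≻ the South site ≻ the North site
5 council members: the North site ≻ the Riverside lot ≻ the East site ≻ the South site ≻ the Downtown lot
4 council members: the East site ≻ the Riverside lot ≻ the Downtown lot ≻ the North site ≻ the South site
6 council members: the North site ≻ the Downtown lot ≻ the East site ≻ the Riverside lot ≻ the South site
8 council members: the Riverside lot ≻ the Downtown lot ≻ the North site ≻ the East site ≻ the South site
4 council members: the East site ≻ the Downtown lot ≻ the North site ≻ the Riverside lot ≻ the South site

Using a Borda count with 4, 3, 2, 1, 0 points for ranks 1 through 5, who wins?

the North site: 6·0 + 5·4 + 4·1 + 6·4 + 8·2 + 4·2 = 72
the East site: 6·4 + 5·2 + 4·4 + 6·2 + 8·1 + 4·4 = 86
the Downtown lot: 6·2 + 5·0 + 4·2 + 6·3 + 8·3 + 4·3 = 74
the Riverside lot: 6·3 + 5·3 + 4·3 + 6·1 + 8·4 + 4·1 = 87
the South site: 6·1 + 5·1 + 4·0 + 6·0 + 8·0 + 4·0 = 11
the Riverside lot has the highest Borda score (87).

the Riverside lot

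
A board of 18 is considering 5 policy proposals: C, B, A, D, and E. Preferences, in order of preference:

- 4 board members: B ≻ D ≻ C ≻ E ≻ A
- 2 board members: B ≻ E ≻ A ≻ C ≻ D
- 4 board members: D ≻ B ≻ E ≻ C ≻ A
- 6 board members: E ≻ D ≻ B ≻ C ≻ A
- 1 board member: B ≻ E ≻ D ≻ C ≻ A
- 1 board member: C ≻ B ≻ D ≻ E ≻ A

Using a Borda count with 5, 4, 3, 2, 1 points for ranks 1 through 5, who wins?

C: 4·3 + 2·2 + 4·2 + 6·2 + 1·2 + 1·5 = 43
B: 4·5 + 2·5 + 4·4 + 6·3 + 1·5 + 1·4 = 73
A: 4·1 + 2·3 + 4·1 + 6·1 + 1·1 + 1·1 = 22
D: 4·4 + 2·1 + 4·5 + 6·4 + 1·3 + 1·3 = 68
E: 4·2 + 2·4 + 4·3 + 6·5 + 1·4 + 1·2 = 64
B has the highest Borda score (73).

B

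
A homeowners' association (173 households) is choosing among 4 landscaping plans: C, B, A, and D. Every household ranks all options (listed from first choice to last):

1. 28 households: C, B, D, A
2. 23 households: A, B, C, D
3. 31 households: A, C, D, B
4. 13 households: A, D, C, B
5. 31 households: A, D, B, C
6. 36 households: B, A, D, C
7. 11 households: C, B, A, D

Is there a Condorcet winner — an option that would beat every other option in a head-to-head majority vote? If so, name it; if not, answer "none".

A vs C: 134–39 for A.
A vs B: 98–75 for A.
A vs D: 145–28 for A.
A beats every other option head-to-head.

A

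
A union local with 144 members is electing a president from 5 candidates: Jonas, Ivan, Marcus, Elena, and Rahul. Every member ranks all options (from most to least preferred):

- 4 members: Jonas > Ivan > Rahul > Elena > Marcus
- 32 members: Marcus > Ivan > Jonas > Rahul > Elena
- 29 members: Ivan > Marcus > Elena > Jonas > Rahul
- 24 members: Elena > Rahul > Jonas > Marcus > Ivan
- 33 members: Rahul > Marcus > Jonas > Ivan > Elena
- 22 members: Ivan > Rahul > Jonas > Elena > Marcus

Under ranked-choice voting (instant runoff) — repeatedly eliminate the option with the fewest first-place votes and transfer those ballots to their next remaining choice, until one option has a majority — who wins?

Ivan

Round 1: Jonas 4, Ivan 51, Marcus 32, Elena 24, Rahul 33. Eliminate Jonas.
Round 2: Ivan 55, Marcus 32, Elena 24, Rahul 33. Eliminate Elena.
Round 3: Ivan 55, Marcus 32, Rahul 57. Eliminate Marcus.
Round 4: Ivan 87, Rahul 57. Ivan has a majority.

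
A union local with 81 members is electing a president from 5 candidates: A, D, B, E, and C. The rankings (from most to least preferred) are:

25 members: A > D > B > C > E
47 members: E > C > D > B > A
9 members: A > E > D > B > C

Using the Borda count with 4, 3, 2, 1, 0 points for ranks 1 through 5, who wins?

E

A: 25·4 + 47·0 + 9·4 = 136
D: 25·3 + 47·2 + 9·2 = 187
B: 25·2 + 47·1 + 9·1 = 106
E: 25·0 + 47·4 + 9·3 = 215
C: 25·1 + 47·3 + 9·0 = 166
E has the highest Borda score (215).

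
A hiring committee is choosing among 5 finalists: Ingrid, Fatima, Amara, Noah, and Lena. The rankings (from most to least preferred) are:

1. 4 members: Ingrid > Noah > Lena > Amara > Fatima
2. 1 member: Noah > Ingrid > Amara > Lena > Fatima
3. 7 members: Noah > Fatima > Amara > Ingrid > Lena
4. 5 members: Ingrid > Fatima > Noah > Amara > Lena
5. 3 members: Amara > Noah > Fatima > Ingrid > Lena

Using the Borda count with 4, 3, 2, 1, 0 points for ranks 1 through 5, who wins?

Ingrid: 4·4 + 1·3 + 7·1 + 5·4 + 3·1 = 49
Fatima: 4·0 + 1·0 + 7·3 + 5·3 + 3·2 = 42
Amara: 4·1 + 1·2 + 7·2 + 5·1 + 3·4 = 37
Noah: 4·3 + 1·4 + 7·4 + 5·2 + 3·3 = 63
Lena: 4·2 + 1·1 + 7·0 + 5·0 + 3·0 = 9
Noah has the highest Borda score (63).

Noah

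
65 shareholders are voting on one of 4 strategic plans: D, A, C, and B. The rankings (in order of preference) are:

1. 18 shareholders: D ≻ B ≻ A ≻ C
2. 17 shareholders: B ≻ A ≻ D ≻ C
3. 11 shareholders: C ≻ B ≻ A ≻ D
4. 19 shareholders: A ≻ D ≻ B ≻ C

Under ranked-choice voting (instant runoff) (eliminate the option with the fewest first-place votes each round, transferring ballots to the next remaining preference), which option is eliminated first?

Round 1: D 18, A 19, C 11, B 17. Eliminate C.

C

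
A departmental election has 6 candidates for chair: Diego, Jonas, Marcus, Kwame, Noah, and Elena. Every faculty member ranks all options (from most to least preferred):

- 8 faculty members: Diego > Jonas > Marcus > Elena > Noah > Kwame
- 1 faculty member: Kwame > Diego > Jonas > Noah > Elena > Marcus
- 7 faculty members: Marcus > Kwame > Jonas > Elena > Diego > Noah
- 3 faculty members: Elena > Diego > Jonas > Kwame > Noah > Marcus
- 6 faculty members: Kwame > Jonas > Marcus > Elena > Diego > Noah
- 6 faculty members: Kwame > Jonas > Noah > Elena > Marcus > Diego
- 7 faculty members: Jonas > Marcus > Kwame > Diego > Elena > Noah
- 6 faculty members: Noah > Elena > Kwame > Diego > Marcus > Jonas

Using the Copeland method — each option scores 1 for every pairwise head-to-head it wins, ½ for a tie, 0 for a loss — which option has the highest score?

Kwame

Diego: beats Noah; loses to Jonas, Marcus, Kwame, and Elena → score 1.
Jonas: beats Diego, Marcus, Noah, and Elena; loses to Kwame → score 4.
Marcus: beats Diego, Noah, and Elena; ties Kwame; loses to Jonas → score 3.5.
Kwame: beats Diego, Jonas, Noah, and Elena; ties Marcus → score 4.5.
Noah: loses to Diego, Jonas, Marcus, Kwame, and Elena → score 0.
Elena: beats Diego and Noah; loses to Jonas, Marcus, and Kwame → score 2.
Kwame has the best pairwise record.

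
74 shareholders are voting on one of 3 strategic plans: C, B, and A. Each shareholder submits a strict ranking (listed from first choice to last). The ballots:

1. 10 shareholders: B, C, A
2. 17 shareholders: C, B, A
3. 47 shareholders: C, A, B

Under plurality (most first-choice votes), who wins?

First-place votes: C 64, B 10, A 0.
C has the most first-place votes.

C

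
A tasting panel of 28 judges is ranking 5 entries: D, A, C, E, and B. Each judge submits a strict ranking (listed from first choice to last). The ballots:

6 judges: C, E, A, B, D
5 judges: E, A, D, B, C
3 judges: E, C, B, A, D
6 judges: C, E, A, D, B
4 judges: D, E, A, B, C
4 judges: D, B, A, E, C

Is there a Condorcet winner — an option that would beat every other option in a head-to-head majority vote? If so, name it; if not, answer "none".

E

E vs D: 20–8 for E.
E vs A: 24–4 for E.
E vs C: 16–12 for E.
E vs B: 24–4 for E.
E beats every other option head-to-head.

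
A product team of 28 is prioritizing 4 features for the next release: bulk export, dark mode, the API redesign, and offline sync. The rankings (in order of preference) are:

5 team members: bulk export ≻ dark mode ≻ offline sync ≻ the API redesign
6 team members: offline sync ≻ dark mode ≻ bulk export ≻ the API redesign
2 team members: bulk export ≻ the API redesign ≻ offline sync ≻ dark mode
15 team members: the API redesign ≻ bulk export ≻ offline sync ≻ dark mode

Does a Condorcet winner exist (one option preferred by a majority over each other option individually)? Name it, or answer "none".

the API redesign

the API redesign vs bulk export: 15–13 for the API redesign.
the API redesign vs dark mode: 17–11 for the API redesign.
the API redesign vs offline sync: 17–11 for the API redesign.
the API redesign beats every other option head-to-head.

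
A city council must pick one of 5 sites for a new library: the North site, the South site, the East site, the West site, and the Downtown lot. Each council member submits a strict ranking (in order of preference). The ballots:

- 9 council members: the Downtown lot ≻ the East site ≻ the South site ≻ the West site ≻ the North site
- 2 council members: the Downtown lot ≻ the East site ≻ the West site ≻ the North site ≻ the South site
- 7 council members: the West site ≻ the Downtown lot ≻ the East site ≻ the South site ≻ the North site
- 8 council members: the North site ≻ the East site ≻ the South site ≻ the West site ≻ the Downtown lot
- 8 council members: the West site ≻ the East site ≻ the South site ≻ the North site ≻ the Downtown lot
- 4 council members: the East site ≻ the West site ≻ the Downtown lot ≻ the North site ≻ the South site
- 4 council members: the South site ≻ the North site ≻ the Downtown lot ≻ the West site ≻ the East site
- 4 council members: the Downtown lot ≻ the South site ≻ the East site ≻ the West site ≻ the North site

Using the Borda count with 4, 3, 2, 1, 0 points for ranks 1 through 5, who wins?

the East site

the North site: 9·0 + 2·1 + 7·0 + 8·4 + 8·1 + 4·1 + 4·3 + 4·0 = 58
the South site: 9·2 + 2·0 + 7·1 + 8·2 + 8·2 + 4·0 + 4·4 + 4·3 = 85
the East site: 9·3 + 2·3 + 7·2 + 8·3 + 8·3 + 4·4 + 4·0 + 4·2 = 119
the West site: 9·1 + 2·2 + 7·4 + 8·1 + 8·4 + 4·3 + 4·1 + 4·1 = 101
the Downtown lot: 9·4 + 2·4 + 7·3 + 8·0 + 8·0 + 4·2 + 4·2 + 4·4 = 97
the East site has the highest Borda score (119).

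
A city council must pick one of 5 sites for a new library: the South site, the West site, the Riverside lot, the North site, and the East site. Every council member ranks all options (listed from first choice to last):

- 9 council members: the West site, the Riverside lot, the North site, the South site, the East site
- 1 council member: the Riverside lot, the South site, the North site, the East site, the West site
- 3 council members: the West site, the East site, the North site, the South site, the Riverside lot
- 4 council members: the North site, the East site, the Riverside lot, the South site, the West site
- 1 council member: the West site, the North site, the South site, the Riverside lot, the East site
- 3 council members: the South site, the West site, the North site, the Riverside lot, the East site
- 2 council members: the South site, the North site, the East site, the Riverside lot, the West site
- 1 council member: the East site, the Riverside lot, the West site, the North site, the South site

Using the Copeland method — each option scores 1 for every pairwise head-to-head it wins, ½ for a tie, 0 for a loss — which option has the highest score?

the South site: beats the East site; loses to the West site, the Riverside lot, and the North site → score 1.
the West site: beats the South site, the Riverside lot, the North site, and the East site → score 4.
the Riverside lot: beats the South site and the East site; loses to the West site and the North site → score 2.
the North site: beats the South site, the Riverside lot, and the East site; loses to the West site → score 3.
the East site: loses to the South site, the West site, the Riverside lot, and the North site → score 0.
the West site has the best pairwise record.

the West site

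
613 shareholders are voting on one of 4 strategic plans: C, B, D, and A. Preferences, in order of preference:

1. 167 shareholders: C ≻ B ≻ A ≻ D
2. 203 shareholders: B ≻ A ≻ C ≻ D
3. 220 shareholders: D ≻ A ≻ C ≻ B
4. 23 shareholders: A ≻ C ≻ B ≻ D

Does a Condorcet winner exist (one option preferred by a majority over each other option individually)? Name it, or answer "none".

Checking pairwise contests:
A beats C 446–167.
C beats B 410–203.
C beats D 393–220.
B beats A 370–243.
Every option loses at least one head-to-head, so there is no Condorcet winner.

none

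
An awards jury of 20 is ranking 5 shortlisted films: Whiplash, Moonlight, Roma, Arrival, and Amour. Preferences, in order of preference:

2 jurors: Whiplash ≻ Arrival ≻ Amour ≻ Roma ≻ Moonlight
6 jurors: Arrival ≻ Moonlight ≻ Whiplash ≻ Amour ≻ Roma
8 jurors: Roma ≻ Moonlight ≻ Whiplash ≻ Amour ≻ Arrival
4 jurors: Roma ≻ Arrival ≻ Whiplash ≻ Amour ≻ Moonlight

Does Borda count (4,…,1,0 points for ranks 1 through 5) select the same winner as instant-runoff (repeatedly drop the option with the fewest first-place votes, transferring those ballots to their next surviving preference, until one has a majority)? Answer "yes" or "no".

yes

Borda — scores: Whiplash 44, Moonlight 42, Roma 50, Arrival 42, Amour 22. Winner: Roma.
Instant-runoff — R1 Whiplash 2, Moonlight 0, Roma 12, Arrival 6, Amour 0 (Roma winner). Winner: Roma.
The two methods agree.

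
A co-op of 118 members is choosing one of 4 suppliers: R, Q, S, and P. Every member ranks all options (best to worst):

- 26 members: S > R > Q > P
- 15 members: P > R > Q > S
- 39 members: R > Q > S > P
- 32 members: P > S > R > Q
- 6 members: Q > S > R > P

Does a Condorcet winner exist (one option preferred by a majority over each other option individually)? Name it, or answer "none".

none

Checking pairwise contests:
S beats R 64–54.
R beats Q 112–6.
Q beats S 60–58.
R beats P 71–47.
Every option loses at least one head-to-head, so there is no Condorcet winner.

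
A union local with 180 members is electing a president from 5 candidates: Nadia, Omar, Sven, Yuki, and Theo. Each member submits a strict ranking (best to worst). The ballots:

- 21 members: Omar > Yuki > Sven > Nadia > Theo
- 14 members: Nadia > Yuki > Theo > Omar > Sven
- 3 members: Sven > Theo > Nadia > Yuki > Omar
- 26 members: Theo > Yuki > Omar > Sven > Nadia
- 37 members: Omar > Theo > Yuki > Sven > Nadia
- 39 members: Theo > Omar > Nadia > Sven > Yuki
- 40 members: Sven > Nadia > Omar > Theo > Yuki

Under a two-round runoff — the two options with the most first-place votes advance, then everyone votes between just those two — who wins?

Round 1 first-place votes: Nadia 14, Omar 58, Sven 43, Yuki 0, Theo 65.
Theo and Omar advance.
Runoff: Theo is preferred to Omar by 82 voters; Omar by 98.
Omar wins the runoff.

Omar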